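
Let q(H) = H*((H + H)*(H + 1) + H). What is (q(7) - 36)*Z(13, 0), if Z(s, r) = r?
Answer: 0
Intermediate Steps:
q(H) = H*(H + 2*H*(1 + H)) (q(H) = H*((2*H)*(1 + H) + H) = H*(2*H*(1 + H) + H) = H*(H + 2*H*(1 + H)))
(q(7) - 36)*Z(13, 0) = (7²*(3 + 2*7) - 36)*0 = (49*(3 + 14) - 36)*0 = (49*17 - 36)*0 = (833 - 36)*0 = 797*0 = 0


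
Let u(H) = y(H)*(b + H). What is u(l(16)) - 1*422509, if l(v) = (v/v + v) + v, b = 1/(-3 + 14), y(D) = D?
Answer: -421417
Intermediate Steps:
b = 1/11 ≈ 0.090909
l(v) = 1 + 2*v (l(v) = (1 + v) + v = 1 + 2*v)
u(H) = H*(1/11 + H)
u(l(16)) - 1*422509 = (1 + 2*16)*(1/11 + (1 + 2*16)) - 1*422509 = (1 + 32)*(1/11 + (1 + 32)) - 422509 = 33*(1/11 + 33) - 422509 = 33*(364/11) - 422509 = 1092 - 422509 = -421417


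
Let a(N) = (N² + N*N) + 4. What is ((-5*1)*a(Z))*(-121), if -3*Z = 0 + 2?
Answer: 26620/9 ≈ 2957.8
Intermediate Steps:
Z = -⅔ (Z = -(0 + 2)/3 = -⅓*2 = -⅔ ≈ -0.66667)
a(N) = 4 + 2*N² (a(N) = (N² + N²) + 4 = 2*N² + 4 = 4 + 2*N²)
((-5*1)*a(Z))*(-121) = ((-5*1)*(4 + 2*(-⅔)²))*(-121) = -5*(4 + 2*(4/9))*(-121) = -5*(4 + 8/9)*(-121) = -5*44/9*(-121) = -220/9*(-121) = 26620/9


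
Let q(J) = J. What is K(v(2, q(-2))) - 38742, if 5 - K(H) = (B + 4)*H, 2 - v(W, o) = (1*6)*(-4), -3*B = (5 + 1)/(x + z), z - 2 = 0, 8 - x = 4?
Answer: -116497/3 ≈ -38832.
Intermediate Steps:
x = 4 (x = 8 - 1*4 = 8 - 4 = 4)
z = 2 (z = 2 + 0 = 2)
B = -⅓ (B = -(5 + 1)/(3*(4 + 2)) = -2/6 = -⅓*1 = -⅓ ≈ -0.33333)
v(W, o) = 26 (v(W, o) = 2 - 1*6*(-4) = 2 - 6*(-4) = 2 - 1*(-24) = 2 + 24 = 26)
K(H) = 5 - 11*H/3 (K(H) = 5 - (-⅓ + 4)*H = 5 - 11*H/3)
K(v(2, q(-2))) - 38742 = (5 - 11/3*26) - 38742 = (5 - 286/3) - 38742 = -271/3 - 38742 = -116497/3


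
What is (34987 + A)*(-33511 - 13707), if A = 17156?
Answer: -2462088174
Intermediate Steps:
(34987 + A)*(-33511 - 13707) = (34987 + 17156)*(-33511 - 13707) = 52143*(-47218) = -2462088174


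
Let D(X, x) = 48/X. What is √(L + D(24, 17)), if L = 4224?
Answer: √4226 ≈ 65.008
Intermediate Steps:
√(L + D(24, 17)) = √(4224 + 48/24) = √(4224 + 48*(1/24)) = √(4224 + 2) = √4226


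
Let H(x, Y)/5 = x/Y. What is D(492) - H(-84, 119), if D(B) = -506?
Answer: -8542/17 ≈ -502.47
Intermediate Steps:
H(x, Y) = 5*x/Y (H(x, Y) = 5*(x/Y) = 5*x/Y)
D(492) - H(-84, 119) = -506 - 5*(-84)/119 = -506 - 1*(-60/17) = -506 + 60/17 = -8542/17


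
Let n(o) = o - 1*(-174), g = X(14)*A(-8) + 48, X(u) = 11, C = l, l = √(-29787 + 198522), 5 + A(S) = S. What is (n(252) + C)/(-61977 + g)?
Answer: -213/31036 - √168735/62072 ≈ -0.013481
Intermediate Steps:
A(S) = -5 + S
l = √168735 ≈ 410.77
C = √168735 ≈ 410.77
g = -95 (g = 11*(-5 - 8) + 48 = 11*(-13) + 48 = -143 + 48 = -95)
n(o) = 174 + o (n(o) = o + 174 = 174 + o)
(n(252) + C)/(-61977 + g) = ((174 + 252) + √168735)/(-61977 - 95) = (426 + √168735)/(-62072) = (426 + √168735)*(-1/62072) = -213/31036 - √168735/62072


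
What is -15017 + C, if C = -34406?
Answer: -49423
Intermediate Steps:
-15017 + C = -15017 - 34406 = -49423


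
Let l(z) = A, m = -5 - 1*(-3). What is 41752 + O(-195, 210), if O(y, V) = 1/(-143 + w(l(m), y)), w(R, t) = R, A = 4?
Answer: 5803527/139 ≈ 41752.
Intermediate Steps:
m = -2 (m = -5 + 3 = -2)
l(z) = 4
O(y, V) = -1/139 (O(y, V) = 1/(-143 + 4) = 1/(-139) = -1/139)
41752 + O(-195, 210) = 41752 - 1/139 = 5803527/139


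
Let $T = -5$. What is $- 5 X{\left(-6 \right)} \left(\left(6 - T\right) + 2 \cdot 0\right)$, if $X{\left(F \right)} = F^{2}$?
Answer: $-1980$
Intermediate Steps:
$- 5 X{\left(-6 \right)} \left(\left(6 - T\right) + 2 \cdot 0\right) = - 5 \left(-6\right)^{2} \left(\left(6 - -5\right) + 2 \cdot 0\right) = \left(-5\right) 36 \left(\left(6 + 5\right) + 0\right) = - 180 \left(11 + 0\right) = \left(-180\right) 11 = -1980$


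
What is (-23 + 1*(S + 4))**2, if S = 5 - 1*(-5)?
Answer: 81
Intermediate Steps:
S = 10 (S = 5 + 5 = 10)
(-23 + 1*(S + 4))**2 = (-23 + 1*(10 + 4))**2 = (-23 + 1*14)**2 = (-23 + 14)**2 = (-9)**2 = 81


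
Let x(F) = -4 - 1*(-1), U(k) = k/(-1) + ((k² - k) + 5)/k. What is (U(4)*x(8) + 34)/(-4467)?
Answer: -133/17868 ≈ -0.0074435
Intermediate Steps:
U(k) = -k + (5 + k² - k)/k (U(k) = k*(-1) + (5 + k² - k)/k = -k + (5 + k² - k)/k)
x(F) = -3 (x(F) = -4 + 1 = -3)
(U(4)*x(8) + 34)/(-4467) = (((5 - 1*4)/4)*(-3) + 34)/(-4467) = (((5 - 4)/4)*(-3) + 34)*(-1/4467) = (((¼)*1)*(-3) + 34)*(-1/4467) = ((¼)*(-3) + 34)*(-1/4467) = (-¾ + 34)*(-1/4467) = (133/4)*(-1/4467) = -133/17868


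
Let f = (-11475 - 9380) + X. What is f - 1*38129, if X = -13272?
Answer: -72256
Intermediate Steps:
f = -34127 (f = (-11475 - 9380) - 13272 = -20855 - 13272 = -34127)
f - 1*38129 = -34127 - 1*38129 = -34127 - 38129 = -72256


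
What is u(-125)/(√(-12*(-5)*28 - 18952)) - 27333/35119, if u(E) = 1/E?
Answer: -27333/35119 + I*√4318/1079500 ≈ -0.7783 + 6.0872e-5*I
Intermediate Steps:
u(-125)/(√(-12*(-5)*28 - 18952)) - 27333/35119 = 1/((-125)*(√(-12*(-5)*28 - 18952))) - 27333/35119 = -1/(125*√(60*28 - 18952)) - 27333*1/35119 = -1/(125*√(1680 - 18952)) - 27333/35119 = -(-I*√4318/8636)/125 - 27333/35119 = -(-1)*I*√4318/1079500 - 27333/35119 = I*√4318/1079500 - 27333/35119 = -27333/35119 + I*√4318/1079500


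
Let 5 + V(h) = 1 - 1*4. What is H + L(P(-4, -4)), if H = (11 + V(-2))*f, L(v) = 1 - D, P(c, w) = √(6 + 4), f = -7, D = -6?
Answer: -14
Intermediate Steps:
P(c, w) = √10
L(v) = 7 (L(v) = 1 - 1*(-6) = 1 + 6 = 7)
V(h) = -8 (V(h) = -5 + (1 - 1*4) = -5 + (1 - 4) = -5 - 3 = -8)
H = -21 (H = (11 - 8)*(-7) = 3*(-7) = -21)
H + L(P(-4, -4)) = -21 + 7 = -14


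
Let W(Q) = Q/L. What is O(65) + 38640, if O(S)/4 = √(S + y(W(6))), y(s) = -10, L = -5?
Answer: 38640 + 4*√55 ≈ 38670.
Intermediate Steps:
W(Q) = -Q/5 (W(Q) = Q/(-5) = Q*(-⅕) = -Q/5)
O(S) = 4*√(-10 + S) (O(S) = 4*√(S - 10) = 4*√(-10 + S))
O(65) + 38640 = 4*√(-10 + 65) + 38640 = 4*√55 + 38640 = 38640 + 4*√55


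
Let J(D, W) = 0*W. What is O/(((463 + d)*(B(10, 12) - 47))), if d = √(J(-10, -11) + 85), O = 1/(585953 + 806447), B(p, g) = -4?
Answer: -463/15216821121600 + √85/15216821121600 ≈ -2.9821e-11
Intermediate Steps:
J(D, W) = 0
O = 1/1392400 ≈ 7.1818e-7
d = √85 (d = √(0 + 85) = √85 ≈ 9.2195)
O/(((463 + d)*(B(10, 12) - 47))) = 1/(1392400*(((463 + √85)*(-4 - 47)))) = 1/(1392400*(((463 + √85)*(-51)))) = 1/(1392400*(-23613 - 51*√85))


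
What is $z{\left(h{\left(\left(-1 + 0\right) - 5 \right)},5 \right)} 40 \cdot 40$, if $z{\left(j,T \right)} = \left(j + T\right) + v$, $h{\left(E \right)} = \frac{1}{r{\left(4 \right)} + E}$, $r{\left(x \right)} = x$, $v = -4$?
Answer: $800$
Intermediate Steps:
$h{\left(E \right)} = \frac{1}{4 + E}$
$z{\left(j,T \right)} = -4 + T + j$ ($z{\left(j,T \right)} = \left(j + T\right) - 4 = \left(T + j\right) - 4 = -4 + T + j$)
$z{\left(h{\left(\left(-1 + 0\right) - 5 \right)},5 \right)} 40 \cdot 40 = \left(-4 + 5 + \frac{1}{4 + \left(\left(-1 + 0\right) - 5\right)}\right) 40 \cdot 40 = \left(-4 + 5 + \frac{1}{4 - 6}\right) 40 \cdot 40 = \left(-4 + 5 + \frac{1}{-2}\right) 40 \cdot 40 = \left(-4 + 5 - \frac{1}{2}\right) 40 \cdot 40 = \frac{1}{2} \cdot 40 \cdot 40 = 20 \cdot 40 = 800$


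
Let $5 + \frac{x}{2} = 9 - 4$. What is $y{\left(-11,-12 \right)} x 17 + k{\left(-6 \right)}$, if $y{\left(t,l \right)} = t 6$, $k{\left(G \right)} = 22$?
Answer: $22$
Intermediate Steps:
$x = 0$ ($x = -10 + 2 \left(9 - 4\right) = -10 + 2 \cdot 5 = -10 + 10 = 0$)
$y{\left(t,l \right)} = 6 t$
$y{\left(-11,-12 \right)} x 17 + k{\left(-6 \right)} = 6 \left(-11\right) 0 \cdot 17 + 22 = \left(-66\right) 0 + 22 = 0 + 22 = 22$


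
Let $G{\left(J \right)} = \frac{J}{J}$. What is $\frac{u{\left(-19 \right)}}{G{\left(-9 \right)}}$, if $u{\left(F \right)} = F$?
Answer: $-19$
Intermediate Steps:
$G{\left(J \right)} = 1$
$\frac{u{\left(-19 \right)}}{G{\left(-9 \right)}} = - \frac{19}{1} = \left(-19\right) 1 = -19$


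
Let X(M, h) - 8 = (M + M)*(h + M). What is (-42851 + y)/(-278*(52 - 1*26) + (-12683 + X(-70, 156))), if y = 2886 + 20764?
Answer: 19201/31943 ≈ 0.60110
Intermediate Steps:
y = 23650
X(M, h) = 8 + 2*M*(M + h) (X(M, h) = 8 + (M + M)*(h + M) = 8 + (2*M)*(M + h) = 8 + 2*M*(M + h))
(-42851 + y)/(-278*(52 - 1*26) + (-12683 + X(-70, 156))) = (-42851 + 23650)/(-278*(52 - 1*26) + (-12683 + (8 + 2*(-70)² + 2*(-70)*156))) = -19201/(-278*(52 - 26) + (-12683 + (8 + 2*4900 - 21840))) = -19201/(-278*26 + (-12683 + (8 + 9800 - 21840))) = -19201/(-7228 + (-12683 - 12032)) = -19201/(-7228 - 24715) = -19201/(-31943) = -19201*(-1/31943) = 19201/31943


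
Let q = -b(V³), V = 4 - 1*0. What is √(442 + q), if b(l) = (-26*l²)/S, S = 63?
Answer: √940394/21 ≈ 46.178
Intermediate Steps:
V = 4 (V = 4 + 0 = 4)
b(l) = -26*l²/63
q = 106496/63 (q = -(-26)*(4³)²/63 = -(-26)*64²/63 = -(-26)*4096/63 = -1*(-106496/63) = 106496/63 ≈ 1690.4)
√(442 + q) = √(442 + 106496/63) = √(134342/63) = √940394/21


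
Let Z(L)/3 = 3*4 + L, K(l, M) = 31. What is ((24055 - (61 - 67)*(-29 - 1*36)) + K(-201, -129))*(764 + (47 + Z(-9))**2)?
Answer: 92414400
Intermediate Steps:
Z(L) = 36 + 3*L (Z(L) = 3*(3*4 + L) = 3*(12 + L) = 36 + 3*L)
((24055 - (61 - 67)*(-29 - 1*36)) + K(-201, -129))*(764 + (47 + Z(-9))**2) = ((24055 - (61 - 67)*(-29 - 1*36)) + 31)*(764 + (47 + (36 + 3*(-9)))**2) = ((24055 - (-6)*(-29 - 36)) + 31)*(764 + (47 + (36 - 27))**2) = ((24055 - (-6)*(-65)) + 31)*(764 + (47 + 9)**2) = ((24055 - 1*390) + 31)*(764 + 56**2) = ((24055 - 390) + 31)*(764 + 3136) = (23665 + 31)*3900 = 23696*3900 = 92414400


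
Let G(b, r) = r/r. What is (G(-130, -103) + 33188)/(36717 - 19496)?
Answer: 33189/17221 ≈ 1.9272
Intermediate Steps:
G(b, r) = 1
(G(-130, -103) + 33188)/(36717 - 19496) = (1 + 33188)/(36717 - 19496) = 33189/17221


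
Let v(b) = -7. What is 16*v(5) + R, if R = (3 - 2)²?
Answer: -111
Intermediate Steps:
R = 1 (R = 1² = 1)
16*v(5) + R = 16*(-7) + 1 = -112 + 1 = -111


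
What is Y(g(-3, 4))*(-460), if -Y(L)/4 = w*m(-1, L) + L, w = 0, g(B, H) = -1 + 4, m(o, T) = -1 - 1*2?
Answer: 5520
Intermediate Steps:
m(o, T) = -3 (m(o, T) = -1 - 2 = -3)
g(B, H) = 3
Y(L) = -4*L (Y(L) = -4*(0*(-3) + L) = -4*(0 + L) = -4*L)
Y(g(-3, 4))*(-460) = -4*3*(-460) = -12*(-460) = 5520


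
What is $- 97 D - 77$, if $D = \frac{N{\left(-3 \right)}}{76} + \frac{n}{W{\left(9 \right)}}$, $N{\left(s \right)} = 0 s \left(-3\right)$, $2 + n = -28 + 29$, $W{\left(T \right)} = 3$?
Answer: $- \frac{134}{3} \approx -44.667$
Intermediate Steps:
$n = -1$ ($n = -2 + \left(-28 + 29\right) = -2 + 1 = -1$)
$N{\left(s \right)} = 0$ ($N{\left(s \right)} = 0 \left(-3\right) = 0$)
$D = - \frac{1}{3}$ ($D = \frac{0}{76} - \frac{1}{3} = 0 \cdot \frac{1}{76} - \frac{1}{3} = 0 - \frac{1}{3} = - \frac{1}{3} \approx -0.33333$)
$- 97 D - 77 = \left(-97\right) \left(- \frac{1}{3}\right) - 77 = \frac{97}{3} - 77 = - \frac{134}{3}$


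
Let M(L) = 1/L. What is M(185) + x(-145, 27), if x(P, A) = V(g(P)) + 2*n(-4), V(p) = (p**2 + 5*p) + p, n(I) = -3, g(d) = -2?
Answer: -2589/185 ≈ -13.995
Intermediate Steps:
V(p) = p**2 + 6*p
x(P, A) = -14 (x(P, A) = -2*(6 - 2) + 2*(-3) = -2*4 - 6 = -8 - 6 = -14)
M(185) + x(-145, 27) = 1/185 - 14 = -2589/185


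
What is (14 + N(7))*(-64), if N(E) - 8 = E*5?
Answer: -3648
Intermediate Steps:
N(E) = 8 + 5*E (N(E) = 8 + E*5 = 8 + 5*E)
(14 + N(7))*(-64) = (14 + (8 + 5*7))*(-64) = (14 + (8 + 35))*(-64) = (14 + 43)*(-64) = 57*(-64) = -3648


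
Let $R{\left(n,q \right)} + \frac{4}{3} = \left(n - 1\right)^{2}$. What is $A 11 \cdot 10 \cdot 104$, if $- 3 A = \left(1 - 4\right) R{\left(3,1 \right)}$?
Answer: $\frac{91520}{3} \approx 30507.0$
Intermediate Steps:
$R{\left(n,q \right)} = - \frac{4}{3} + \left(-1 + n\right)^{2}$ ($R{\left(n,q \right)} = - \frac{4}{3} + \left(n - 1\right)^{2} = - \frac{4}{3} + \left(-1 + n\right)^{2}$)
$A = \frac{8}{3}$ ($A = - \frac{\left(1 - 4\right) \left(- \frac{4}{3} + \left(-1 + 3\right)^{2}\right)}{3} = - \frac{\left(-3\right) \left(- \frac{4}{3} + 2^{2}\right)}{3} = - \frac{\left(-3\right) \left(- \frac{4}{3} + 4\right)}{3} = - \frac{\left(-3\right) \frac{8}{3}}{3} = \left(- \frac{1}{3}\right) \left(-8\right) = \frac{8}{3} \approx 2.6667$)
$A 11 \cdot 10 \cdot 104 = \frac{8}{3} \cdot 11 \cdot 10 \cdot 104 = \frac{88}{3} \cdot 10 \cdot 104 = \frac{880}{3} \cdot 104 = \frac{91520}{3}$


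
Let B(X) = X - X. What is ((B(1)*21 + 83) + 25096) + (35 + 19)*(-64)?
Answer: 21723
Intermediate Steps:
B(X) = 0
((B(1)*21 + 83) + 25096) + (35 + 19)*(-64) = ((0*21 + 83) + 25096) + (35 + 19)*(-64) = ((0 + 83) + 25096) + 54*(-64) = (83 + 25096) - 3456 = 25179 - 3456 = 21723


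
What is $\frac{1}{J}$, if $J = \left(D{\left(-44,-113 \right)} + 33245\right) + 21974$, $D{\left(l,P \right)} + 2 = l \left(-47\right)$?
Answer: $\frac{1}{57285} \approx 1.7457 \cdot 10^{-5}$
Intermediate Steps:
$D{\left(l,P \right)} = -2 - 47 l$ ($D{\left(l,P \right)} = -2 + l \left(-47\right) = -2 - 47 l$)
$J = 57285$ ($J = \left(\left(-2 - -2068\right) + 33245\right) + 21974 = \left(\left(-2 + 2068\right) + 33245\right) + 21974 = \left(2066 + 33245\right) + 21974 = 35311 + 21974 = 57285$)
$\frac{1}{J} = \frac{1}{57285}$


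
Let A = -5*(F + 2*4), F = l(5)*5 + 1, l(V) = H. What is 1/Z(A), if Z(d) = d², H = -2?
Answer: 1/25 ≈ 0.040000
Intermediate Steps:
l(V) = -2
F = -9 (F = -2*5 + 1 = -10 + 1 = -9)
A = 5 (A = -5*(-9 + 2*4) = -5*(-9 + 8) = -5*(-1) = 5)
1/Z(A) = 1/(5²) = 1/25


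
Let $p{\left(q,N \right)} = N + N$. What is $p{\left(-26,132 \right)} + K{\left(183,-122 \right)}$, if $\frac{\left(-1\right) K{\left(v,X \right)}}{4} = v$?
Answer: $-468$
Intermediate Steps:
$K{\left(v,X \right)} = - 4 v$
$p{\left(q,N \right)} = 2 N$
$p{\left(-26,132 \right)} + K{\left(183,-122 \right)} = 2 \cdot 132 - 732 = 264 - 732 = -468$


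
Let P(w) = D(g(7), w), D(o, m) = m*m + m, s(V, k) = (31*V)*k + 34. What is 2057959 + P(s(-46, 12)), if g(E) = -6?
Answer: 293698965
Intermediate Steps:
s(V, k) = 34 + 31*V*k (s(V, k) = 31*V*k + 34 = 34 + 31*V*k)
D(o, m) = m + m² (D(o, m) = m² + m = m + m²)
P(w) = w*(1 + w)
2057959 + P(s(-46, 12)) = 2057959 + (34 + 31*(-46)*12)*(1 + (34 + 31*(-46)*12)) = 2057959 + (34 - 17112)*(1 + (34 - 17112)) = 2057959 - 17078*(1 - 17078) = 2057959 - 17078*(-17077) = 2057959 + 291641006 = 293698965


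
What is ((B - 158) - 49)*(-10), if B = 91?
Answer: 1160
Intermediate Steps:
((B - 158) - 49)*(-10) = ((91 - 158) - 49)*(-10) = (-67 - 49)*(-10) = -116*(-10) = 1160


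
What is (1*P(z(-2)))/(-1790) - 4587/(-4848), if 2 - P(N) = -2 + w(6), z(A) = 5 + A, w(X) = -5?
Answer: 1361183/1446320 ≈ 0.94114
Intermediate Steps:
P(N) = 9 (P(N) = 2 - (-2 - 5) = 2 - 1*(-7) = 2 + 7 = 9)
(1*P(z(-2)))/(-1790) - 4587/(-4848) = (1*9)/(-1790) - 4587/(-4848) = 9*(-1/1790) - 4587*(-1/4848) = -9/1790 + 1529/1616 = 1361183/1446320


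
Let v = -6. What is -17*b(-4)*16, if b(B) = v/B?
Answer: -408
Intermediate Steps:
b(B) = -6/B
-17*b(-4)*16 = -(-102)/(-4)*16 = -(-102)*(-1)/4*16 = -17*3/2*16 = -51/2*16 = -408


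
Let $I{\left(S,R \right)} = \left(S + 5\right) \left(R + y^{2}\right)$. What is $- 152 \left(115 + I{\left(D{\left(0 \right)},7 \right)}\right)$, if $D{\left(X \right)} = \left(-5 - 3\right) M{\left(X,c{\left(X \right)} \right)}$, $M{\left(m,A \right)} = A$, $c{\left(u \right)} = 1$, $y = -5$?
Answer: $-2888$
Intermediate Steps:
$D{\left(X \right)} = -8$ ($D{\left(X \right)} = \left(-5 - 3\right) 1 = \left(-8\right) 1 = -8$)
$I{\left(S,R \right)} = \left(5 + S\right) \left(25 + R\right)$ ($I{\left(S,R \right)} = \left(S + 5\right) \left(R + \left(-5\right)^{2}\right) = \left(5 + S\right) \left(R + 25\right) = \left(5 + S\right) \left(25 + R\right)$)
$- 152 \left(115 + I{\left(D{\left(0 \right)},7 \right)}\right) = - 152 \left(115 + \left(125 + 5 \cdot 7 + 25 \left(-8\right) + 7 \left(-8\right)\right)\right) = - 152 \left(115 + \left(125 + 35 - 200 - 56\right)\right) = - 152 \left(115 - 96\right) = \left(-152\right) 19 = -2888$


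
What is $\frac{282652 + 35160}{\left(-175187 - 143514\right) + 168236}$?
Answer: $- \frac{317812}{150465} \approx -2.1122$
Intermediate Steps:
$\frac{282652 + 35160}{\left(-175187 - 143514\right) + 168236} = \frac{317812}{\left(-175187 - 143514\right) + 168236} = \frac{317812}{-318701 + 168236} = \frac{317812}{-150465} = 317812 \left(- \frac{1}{150465}\right) = - \frac{317812}{150465}$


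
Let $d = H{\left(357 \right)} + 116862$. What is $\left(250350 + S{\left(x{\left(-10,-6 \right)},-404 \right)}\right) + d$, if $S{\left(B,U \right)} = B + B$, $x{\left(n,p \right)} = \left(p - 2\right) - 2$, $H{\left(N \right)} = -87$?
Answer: $367105$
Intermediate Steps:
$x{\left(n,p \right)} = -4 + p$ ($x{\left(n,p \right)} = \left(-2 + p\right) - 2 = -4 + p$)
$d = 116775$ ($d = -87 + 116862 = 116775$)
$S{\left(B,U \right)} = 2 B$
$\left(250350 + S{\left(x{\left(-10,-6 \right)},-404 \right)}\right) + d = \left(250350 + 2 \left(-4 - 6\right)\right) + 116775 = \left(250350 + 2 \left(-10\right)\right) + 116775 = \left(250350 - 20\right) + 116775 = 250330 + 116775 = 367105$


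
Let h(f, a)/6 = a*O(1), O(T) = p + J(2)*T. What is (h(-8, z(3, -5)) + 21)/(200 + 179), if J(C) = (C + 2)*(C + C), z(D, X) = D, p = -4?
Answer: 237/379 ≈ 0.62533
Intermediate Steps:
J(C) = 2*C*(2 + C) (J(C) = (2 + C)*(2*C) = 2*C*(2 + C))
O(T) = -4 + 16*T (O(T) = -4 + (2*2*(2 + 2))*T = -4 + (2*2*4)*T = -4 + 16*T)
h(f, a) = 72*a (h(f, a) = 6*(a*(-4 + 16*1)) = 6*(a*(-4 + 16)) = 6*(a*12) = 6*(12*a) = 72*a)
(h(-8, z(3, -5)) + 21)/(200 + 179) = (72*3 + 21)/(200 + 179) = (216 + 21)/379 = 237*(1/379) = 237/379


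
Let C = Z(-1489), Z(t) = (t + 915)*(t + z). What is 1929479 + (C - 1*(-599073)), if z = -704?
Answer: 3787334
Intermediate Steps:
Z(t) = (-704 + t)*(915 + t) (Z(t) = (t + 915)*(t - 704) = (915 + t)*(-704 + t) = (-704 + t)*(915 + t))
C = 1258782 (C = -644160 + (-1489)² + 211*(-1489) = -644160 + 2217121 - 314179 = 1258782)
1929479 + (C - 1*(-599073)) = 1929479 + (1258782 - 1*(-599073)) = 1929479 + (1258782 + 599073) = 1929479 + 1857855 = 3787334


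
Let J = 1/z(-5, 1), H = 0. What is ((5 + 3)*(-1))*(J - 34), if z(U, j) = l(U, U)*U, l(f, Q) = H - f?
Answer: 6808/25 ≈ 272.32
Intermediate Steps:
l(f, Q) = -f (l(f, Q) = 0 - f = -f)
z(U, j) = -U² (z(U, j) = (-U)*U = -U²)
J = -1/25 (J = 1/(-1*(-5)²) = 1/(-1*25) = 1/(-25) = -1/25 ≈ -0.040000)
((5 + 3)*(-1))*(J - 34) = ((5 + 3)*(-1))*(-1/25 - 34) = (8*(-1))*(-851/25) = -8*(-851/25) = 6808/25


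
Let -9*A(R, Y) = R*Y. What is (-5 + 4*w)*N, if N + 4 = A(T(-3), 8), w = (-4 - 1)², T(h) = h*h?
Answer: -1140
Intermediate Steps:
T(h) = h²
w = 25 (w = (-5)² = 25)
A(R, Y) = -R*Y/9
N = -12 (N = -4 - ⅑*(-3)²*8 = -4 - ⅑*9*8 = -4 - 8 = -12)
(-5 + 4*w)*N = (-5 + 4*25)*(-12) = (-5 + 100)*(-12) = 95*(-12) = -1140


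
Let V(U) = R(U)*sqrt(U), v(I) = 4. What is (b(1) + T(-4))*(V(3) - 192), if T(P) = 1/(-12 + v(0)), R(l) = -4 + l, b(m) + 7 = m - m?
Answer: 1368 + 57*sqrt(3)/8 ≈ 1380.3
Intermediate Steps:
b(m) = -7 (b(m) = -7 + (m - m) = -7 + 0 = -7)
T(P) = -1/8 (T(P) = 1/(-12 + 4) = 1/(-8) = -1/8)
V(U) = sqrt(U)*(-4 + U) (V(U) = (-4 + U)*sqrt(U) = sqrt(U)*(-4 + U))
(b(1) + T(-4))*(V(3) - 192) = (-7 - 1/8)*(sqrt(3)*(-4 + 3) - 192) = -57*(sqrt(3)*(-1) - 192)/8 = -57*(-sqrt(3) - 192)/8 = -57*(-192 - sqrt(3))/8 = 1368 + 57*sqrt(3)/8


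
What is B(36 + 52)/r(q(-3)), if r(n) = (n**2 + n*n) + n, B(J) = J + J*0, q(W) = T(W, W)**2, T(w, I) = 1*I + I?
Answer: 22/657 ≈ 0.033486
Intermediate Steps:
T(w, I) = 2*I (T(w, I) = I + I = 2*I)
q(W) = 4*W**2 (q(W) = (2*W)**2 = 4*W**2)
B(J) = J (B(J) = J + 0 = J)
r(n) = n + 2*n**2 (r(n) = (n**2 + n**2) + n = 2*n**2 + n = n + 2*n**2)
B(36 + 52)/r(q(-3)) = (36 + 52)/(((4*(-3)**2)*(1 + 2*(4*(-3)**2)))) = 88/(((4*9)*(1 + 2*(4*9)))) = 88/((36*(1 + 2*36))) = 88/((36*(1 + 72))) = 88/((36*73)) = 88/2628 = 88*(1/2628) = 22/657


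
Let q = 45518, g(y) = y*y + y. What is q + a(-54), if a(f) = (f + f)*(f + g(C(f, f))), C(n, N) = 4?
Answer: 49190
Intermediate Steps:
g(y) = y + y² (g(y) = y² + y = y + y²)
a(f) = 2*f*(20 + f) (a(f) = (f + f)*(f + 4*(1 + 4)) = (2*f)*(f + 4*5) = (2*f)*(f + 20) = (2*f)*(20 + f) = 2*f*(20 + f))
q + a(-54) = 45518 + 2*(-54)*(20 - 54) = 45518 + 2*(-54)*(-34) = 45518 + 3672 = 49190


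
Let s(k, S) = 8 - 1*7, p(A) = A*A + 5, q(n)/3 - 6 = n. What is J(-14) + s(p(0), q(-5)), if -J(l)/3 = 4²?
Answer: -47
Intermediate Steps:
q(n) = 18 + 3*n
p(A) = 5 + A² (p(A) = A² + 5 = 5 + A²)
J(l) = -48 (J(l) = -3*4² = -3*16 = -48)
s(k, S) = 1 (s(k, S) = 8 - 7 = 1)
J(-14) + s(p(0), q(-5)) = -48 + 1 = -47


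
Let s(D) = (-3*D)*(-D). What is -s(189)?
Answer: -107163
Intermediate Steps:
s(D) = 3*D²
-s(189) = -3*189² = -3*35721 = -1*107163 = -107163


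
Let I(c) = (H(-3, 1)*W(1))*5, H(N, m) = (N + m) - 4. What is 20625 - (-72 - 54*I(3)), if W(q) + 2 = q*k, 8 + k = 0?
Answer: 36897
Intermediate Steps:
k = -8 (k = -8 + 0 = -8)
H(N, m) = -4 + N + m
W(q) = -2 - 8*q (W(q) = -2 + q*(-8) = -2 - 8*q)
I(c) = 300 (I(c) = ((-4 - 3 + 1)*(-2 - 8*1))*5 = -6*(-2 - 8)*5 = -6*(-10)*5 = 60*5 = 300)
20625 - (-72 - 54*I(3)) = 20625 - (-72 - 54*300) = 20625 - (-72 - 16200) = 20625 - 1*(-16272) = 20625 + 16272 = 36897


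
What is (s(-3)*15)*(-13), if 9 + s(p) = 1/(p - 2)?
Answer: 1794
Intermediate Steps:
s(p) = -9 + 1/(-2 + p) (s(p) = -9 + 1/(p - 2) = -9 + 1/(-2 + p))
(s(-3)*15)*(-13) = (((19 - 9*(-3))/(-2 - 3))*15)*(-13) = (((19 + 27)/(-5))*15)*(-13) = (-⅕*46*15)*(-13) = -46/5*15*(-13) = -138*(-13) = 1794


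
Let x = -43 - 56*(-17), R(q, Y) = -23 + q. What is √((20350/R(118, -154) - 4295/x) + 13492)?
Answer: √454109007083/5757 ≈ 117.05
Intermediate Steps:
x = 909 (x = -43 + 952 = 909)
√((20350/R(118, -154) - 4295/x) + 13492) = √((20350/(-23 + 118) - 4295/909) + 13492) = √((20350/95 - 4295*1/909) + 13492) = √((20350*(1/95) - 4295/909) + 13492) = √((4070/19 - 4295/909) + 13492) = √(3618025/17271 + 13492) = √(236638357/17271) = √454109007083/5757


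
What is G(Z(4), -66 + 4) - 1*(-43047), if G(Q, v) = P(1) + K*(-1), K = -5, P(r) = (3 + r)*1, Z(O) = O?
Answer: 43056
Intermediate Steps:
P(r) = 3 + r
G(Q, v) = 9 (G(Q, v) = (3 + 1) - 5*(-1) = 4 + 5 = 9)
G(Z(4), -66 + 4) - 1*(-43047) = 9 - 1*(-43047) = 9 + 43047 = 43056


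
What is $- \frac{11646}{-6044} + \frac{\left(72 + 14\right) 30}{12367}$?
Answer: $\frac{79809801}{37373074} \approx 2.1355$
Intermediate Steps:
$- \frac{11646}{-6044} + \frac{\left(72 + 14\right) 30}{12367} = \left(-11646\right) \left(- \frac{1}{6044}\right) + 86 \cdot 30 \cdot \frac{1}{12367} = \frac{5823}{3022} + 2580 \cdot \frac{1}{12367} = \frac{5823}{3022} + \frac{2580}{12367} = \frac{79809801}{37373074}$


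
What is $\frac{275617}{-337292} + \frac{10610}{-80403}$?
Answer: $- \frac{25739101771}{27119288676} \approx -0.94911$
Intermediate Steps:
$\frac{275617}{-337292} + \frac{10610}{-80403} = 275617 \left(- \frac{1}{337292}\right) + 10610 \left(- \frac{1}{80403}\right) = - \frac{275617}{337292} - \frac{10610}{80403} = - \frac{25739101771}{27119288676}$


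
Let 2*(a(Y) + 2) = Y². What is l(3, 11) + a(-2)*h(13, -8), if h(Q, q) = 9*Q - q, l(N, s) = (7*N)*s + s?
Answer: 242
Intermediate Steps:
a(Y) = -2 + Y²/2
l(N, s) = s + 7*N*s (l(N, s) = 7*N*s + s = s + 7*N*s)
h(Q, q) = -q + 9*Q
l(3, 11) + a(-2)*h(13, -8) = 11*(1 + 7*3) + (-2 + (½)*(-2)²)*(-1*(-8) + 9*13) = 11*(1 + 21) + (-2 + (½)*4)*(8 + 117) = 11*22 + (-2 + 2)*125 = 242 + 0*125 = 242 + 0 = 242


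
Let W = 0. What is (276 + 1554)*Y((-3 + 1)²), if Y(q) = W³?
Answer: 0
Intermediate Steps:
Y(q) = 0 (Y(q) = 0³ = 0)
(276 + 1554)*Y((-3 + 1)²) = (276 + 1554)*0 = 1830*0 = 0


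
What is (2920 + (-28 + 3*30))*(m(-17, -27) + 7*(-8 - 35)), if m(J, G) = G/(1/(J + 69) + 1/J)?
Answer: 5679858/5 ≈ 1.1360e+6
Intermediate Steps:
m(J, G) = G/(1/J + 1/(69 + J)) (m(J, G) = G/(1/(69 + J) + 1/J) = G/(1/J + 1/(69 + J)))
(2920 + (-28 + 3*30))*(m(-17, -27) + 7*(-8 - 35)) = (2920 + (-28 + 3*30))*(-27*(-17)*(69 - 17)/(69 + 2*(-17)) + 7*(-8 - 35)) = (2920 + (-28 + 90))*(-27*(-17)*52/(69 - 34) + 7*(-43)) = (2920 + 62)*(-27*(-17)*52/35 - 301) = 2982*(-27*(-17)*1/35*52 - 301) = 2982*(23868/35 - 301) = 2982*(13333/35) = 5679858/5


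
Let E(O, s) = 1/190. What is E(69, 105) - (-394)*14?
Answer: 1048041/190 ≈ 5516.0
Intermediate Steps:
E(O, s) = 1/190
E(69, 105) - (-394)*14 = 1/190 - (-394)*14 = 1/190 - 1*(-5516) = 1/190 + 5516 = 1048041/190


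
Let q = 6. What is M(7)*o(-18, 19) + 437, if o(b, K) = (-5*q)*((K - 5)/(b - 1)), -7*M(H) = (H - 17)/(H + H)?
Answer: 58421/133 ≈ 439.26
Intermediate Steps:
M(H) = -(-17 + H)/(14*H) (M(H) = -(H - 17)/(7*(H + H)) = -(-17 + H)/(7*(2*H)) = -(-17 + H)*1/(2*H)/7 = -(-17 + H)/(14*H))
o(b, K) = -30*(-5 + K)/(-1 + b) (o(b, K) = (-5*6)*((K - 5)/(b - 1)) = -30*(-5 + K)/(-1 + b))
M(7)*o(-18, 19) + 437 = ((1/14)*(17 - 1*7)/7)*(30*(5 - 1*19)/(-1 - 18)) + 437 = ((1/14)*(⅐)*(17 - 7))*(30*(5 - 19)/(-19)) + 437 = ((1/14)*(⅐)*10)*(30*(-1/19)*(-14)) + 437 = (5/49)*(420/19) + 437 = 300/133 + 437 = 58421/133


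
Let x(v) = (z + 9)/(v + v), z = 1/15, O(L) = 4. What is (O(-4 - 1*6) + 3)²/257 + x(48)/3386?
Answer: 29868889/156636360 ≈ 0.19069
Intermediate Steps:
z = 1/15 ≈ 0.066667
x(v) = 68/(15*v) (x(v) = (1/15 + 9)/(v + v) = 136/(15*((2*v))) = 136*(1/(2*v))/15 = 68/(15*v))
(O(-4 - 1*6) + 3)²/257 + x(48)/3386 = (4 + 3)²/257 + ((68/15)/48)/3386 = 7²*(1/257) + ((68/15)*(1/48))*(1/3386) = 49*(1/257) + (17/180)*(1/3386) = 49/257 + 17/609480 = 29868889/156636360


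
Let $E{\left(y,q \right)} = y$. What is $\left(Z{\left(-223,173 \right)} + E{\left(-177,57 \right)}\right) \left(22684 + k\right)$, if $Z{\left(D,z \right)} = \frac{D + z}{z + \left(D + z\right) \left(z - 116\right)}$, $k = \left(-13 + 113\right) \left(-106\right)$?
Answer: $- \frac{5725145436}{2677} \approx -2.1386 \cdot 10^{6}$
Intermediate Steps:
$k = -10600$ ($k = 100 \left(-106\right) = -10600$)
$Z{\left(D,z \right)} = \frac{D + z}{z + \left(-116 + z\right) \left(D + z\right)}$ ($Z{\left(D,z \right)} = \frac{D + z}{z + \left(D + z\right) \left(-116 + z\right)} = \frac{D + z}{z + \left(-116 + z\right) \left(D + z\right)}$)
$\left(Z{\left(-223,173 \right)} + E{\left(-177,57 \right)}\right) \left(22684 + k\right) = \left(\frac{-223 + 173}{173^{2} - -25868 - 19895 - 38579} - 177\right) \left(22684 - 10600\right) = \left(\frac{1}{29929 + 25868 - 19895 - 38579} \left(-50\right) - 177\right) 12084 = \left(\frac{1}{-2677} \left(-50\right) - 177\right) 12084 = \left(\left(- \frac{1}{2677}\right) \left(-50\right) - 177\right) 12084 = \left(\frac{50}{2677} - 177\right) 12084 = \left(- \frac{473779}{2677}\right) 12084 = - \frac{5725145436}{2677}$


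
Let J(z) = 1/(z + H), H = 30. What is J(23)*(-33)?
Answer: -33/53 ≈ -0.62264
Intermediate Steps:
J(z) = 1/(30 + z) (J(z) = 1/(z + 30) = 1/(30 + z))
J(23)*(-33) = -33/(30 + 23) = -33/53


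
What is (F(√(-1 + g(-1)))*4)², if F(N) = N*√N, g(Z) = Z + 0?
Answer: -32*I*√2 ≈ -45.255*I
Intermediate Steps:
g(Z) = Z
F(N) = N^(3/2)
(F(√(-1 + g(-1)))*4)² = ((√(-1 - 1))^(3/2)*4)² = ((√(-2))^(3/2)*4)² = ((I*√2)^(3/2)*4)² = ((2^(¾)*I^(3/2))*4)² = (4*2^(¾)*I^(3/2))² = -32*I*√2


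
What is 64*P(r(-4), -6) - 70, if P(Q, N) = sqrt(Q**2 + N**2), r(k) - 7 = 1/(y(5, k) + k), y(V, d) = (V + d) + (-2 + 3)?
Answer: -70 + 32*sqrt(313) ≈ 496.14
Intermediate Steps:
y(V, d) = 1 + V + d (y(V, d) = (V + d) + 1 = 1 + V + d)
r(k) = 7 + 1/(6 + 2*k) (r(k) = 7 + 1/((1 + 5 + k) + k) = 7 + 1/((6 + k) + k) = 7 + 1/(6 + 2*k))
P(Q, N) = sqrt(N**2 + Q**2)
64*P(r(-4), -6) - 70 = 64*sqrt((-6)**2 + ((43 + 14*(-4))/(2*(3 - 4)))**2) - 70 = 64*sqrt(36 + ((1/2)*(43 - 56)/(-1))**2) - 70 = 64*sqrt(36 + ((1/2)*(-1)*(-13))**2) - 70 = 64*sqrt(36 + (13/2)**2) - 70 = 64*sqrt(36 + 169/4) - 70 = 64*sqrt(313/4) - 70 = 64*(sqrt(313)/2) - 70 = 32*sqrt(313) - 70 = -70 + 32*sqrt(313)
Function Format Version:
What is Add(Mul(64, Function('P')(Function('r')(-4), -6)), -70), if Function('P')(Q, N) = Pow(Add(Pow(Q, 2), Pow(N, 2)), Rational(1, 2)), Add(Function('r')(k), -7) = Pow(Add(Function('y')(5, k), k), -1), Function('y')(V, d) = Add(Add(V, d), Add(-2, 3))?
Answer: Add(-70, Mul(32, Pow(313, Rational(1, 2)))) ≈ 496.14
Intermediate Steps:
Function('y')(V, d) = Add(1, V, d) (Function('y')(V, d) = Add(Add(V, d), 1) = Add(1, V, d))
Function('r')(k) = Add(7, Pow(Add(6, Mul(2, k)), -1)) (Function('r')(k) = Add(7, Pow(Add(Add(1, 5, k), k), -1)) = Add(7, Pow(Add(Add(6, k), k), -1)) = Add(7, Pow(Add(6, Mul(2, k)), -1)))
Function('P')(Q, N) = Pow(Add(Pow(N, 2), Pow(Q, 2)), Rational(1, 2))
Add(Mul(64, Function('P')(Function('r')(-4), -6)), -70) = Add(Mul(64, Pow(Add(Pow(-6, 2), Pow(Mul(Rational(1, 2), Pow(Add(3, -4), -1), Add(43, Mul(14, -4))), 2)), Rational(1, 2))), -70) = Add(Mul(64, Pow(Add(36, Pow(Mul(Rational(1, 2), Pow(-1, -1), Add(43, -56)), 2)), Rational(1, 2))), -70) = Add(Mul(64, Pow(Add(36, Pow(Mul(Rational(1, 2), -1, -13), 2)), Rational(1, 2))), -70) = Add(Mul(64, Pow(Add(36, Pow(Rational(13, 2), 2)), Rational(1, 2))), -70) = Add(Mul(64, Pow(Add(36, Rational(169, 4)), Rational(1, 2))), -70) = Add(Mul(64, Pow(Rational(313, 4), Rational(1, 2))), -70) = Add(Mul(64, Mul(Rational(1, 2), Pow(313, Rational(1, 2)))), -70) = Add(Mul(32, Pow(313, Rational(1, 2))), -70) = Add(-70, Mul(32, Pow(313, Rational(1, 2))))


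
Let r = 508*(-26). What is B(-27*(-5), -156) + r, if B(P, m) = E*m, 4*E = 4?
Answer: -13364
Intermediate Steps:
E = 1 (E = (1/4)*4 = 1)
B(P, m) = m (B(P, m) = 1*m = m)
r = -13208
B(-27*(-5), -156) + r = -156 - 13208 = -13364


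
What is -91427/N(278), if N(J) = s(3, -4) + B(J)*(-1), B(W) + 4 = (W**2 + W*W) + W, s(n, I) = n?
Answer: 91427/154839 ≈ 0.59046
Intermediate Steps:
B(W) = -4 + W + 2*W**2 (B(W) = -4 + ((W**2 + W*W) + W) = -4 + ((W**2 + W**2) + W) = -4 + (2*W**2 + W) = -4 + (W + 2*W**2) = -4 + W + 2*W**2)
N(J) = 7 - J - 2*J**2 (N(J) = 3 + (-4 + J + 2*J**2)*(-1) = 3 + (4 - J - 2*J**2) = 7 - J - 2*J**2)
-91427/N(278) = -91427/(7 - 1*278 - 2*278**2) = -91427/(7 - 278 - 2*77284) = -91427/(7 - 278 - 154568) = -91427/(-154839) = -91427*(-1/154839) = 91427/154839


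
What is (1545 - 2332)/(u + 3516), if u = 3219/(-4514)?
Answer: -96014/428865 ≈ -0.22388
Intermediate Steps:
u = -87/122 (u = 3219*(-1/4514) = -87/122 ≈ -0.71311)
(1545 - 2332)/(u + 3516) = (1545 - 2332)/(-87/122 + 3516) = -787/428865/122 = -787*122/428865 = -96014/428865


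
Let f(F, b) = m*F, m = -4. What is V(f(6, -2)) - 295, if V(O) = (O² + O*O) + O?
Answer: 833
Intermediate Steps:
f(F, b) = -4*F
V(O) = O + 2*O² (V(O) = (O² + O²) + O = 2*O² + O = O + 2*O²)
V(f(6, -2)) - 295 = (-4*6)*(1 + 2*(-4*6)) - 295 = -24*(1 + 2*(-24)) - 295 = -24*(1 - 48) - 295 = -24*(-47) - 295 = 1128 - 295 = 833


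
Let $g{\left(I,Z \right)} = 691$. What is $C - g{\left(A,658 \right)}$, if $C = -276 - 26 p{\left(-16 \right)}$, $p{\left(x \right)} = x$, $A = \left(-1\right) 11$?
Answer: $-551$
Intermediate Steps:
$A = -11$
$C = 140$ ($C = -276 - -416 = -276 + 416 = 140$)
$C - g{\left(A,658 \right)} = 140 - 691 = -551$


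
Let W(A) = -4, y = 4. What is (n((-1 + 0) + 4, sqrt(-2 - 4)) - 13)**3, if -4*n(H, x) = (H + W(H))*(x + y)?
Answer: -3429/2 + 3453*I*sqrt(6)/32 ≈ -1714.5 + 264.32*I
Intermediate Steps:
n(H, x) = -(-4 + H)*(4 + x)/4 (n(H, x) = -(H - 4)*(x + 4)/4 = -(-4 + H)*(4 + x)/4)
(n((-1 + 0) + 4, sqrt(-2 - 4)) - 13)**3 = ((4 + sqrt(-2 - 4) - ((-1 + 0) + 4) - ((-1 + 0) + 4)*sqrt(-2 - 4)/4) - 13)**3 = ((4 + sqrt(-6) - (-1 + 4) - (-1 + 4)*sqrt(-6)/4) - 13)**3 = ((4 + I*sqrt(6) - 1*3 - 1/4*3*I*sqrt(6)) - 13)**3 = ((4 + I*sqrt(6) - 3 - 3*I*sqrt(6)/4) - 13)**3 = ((1 + I*sqrt(6)/4) - 13)**3 = (-12 + I*sqrt(6)/4)**3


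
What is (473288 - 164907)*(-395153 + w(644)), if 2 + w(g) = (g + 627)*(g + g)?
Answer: 382976205233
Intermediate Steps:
w(g) = -2 + 2*g*(627 + g) (w(g) = -2 + (g + 627)*(g + g) = -2 + (627 + g)*(2*g) = -2 + 2*g*(627 + g))
(473288 - 164907)*(-395153 + w(644)) = (473288 - 164907)*(-395153 + (-2 + 2*644² + 1254*644)) = 308381*(-395153 + (-2 + 2*414736 + 807576)) = 308381*(-395153 + (-2 + 829472 + 807576)) = 308381*(-395153 + 1637046) = 308381*1241893 = 382976205233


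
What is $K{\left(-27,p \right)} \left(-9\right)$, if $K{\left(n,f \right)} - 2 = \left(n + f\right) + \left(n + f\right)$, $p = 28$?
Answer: $-36$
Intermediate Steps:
$K{\left(n,f \right)} = 2 + 2 f + 2 n$ ($K{\left(n,f \right)} = 2 + \left(\left(n + f\right) + \left(n + f\right)\right) = 2 + \left(\left(f + n\right) + \left(f + n\right)\right) = 2 + \left(2 f + 2 n\right) = 2 + 2 f + 2 n$)
$K{\left(-27,p \right)} \left(-9\right) = \left(2 + 2 \cdot 28 + 2 \left(-27\right)\right) \left(-9\right) = \left(2 + 56 - 54\right) \left(-9\right) = 4 \left(-9\right) = -36$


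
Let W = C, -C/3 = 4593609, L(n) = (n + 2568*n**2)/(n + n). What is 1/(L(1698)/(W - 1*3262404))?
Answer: -34086462/4360465 ≈ -7.8172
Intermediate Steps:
L(n) = (n + 2568*n**2)/(2*n) (L(n) = (n + 2568*n**2)/((2*n)) = (n + 2568*n**2)*(1/(2*n)) = (n + 2568*n**2)/(2*n))
C = -13780827 (C = -3*4593609 = -13780827)
W = -13780827
1/(L(1698)/(W - 1*3262404)) = 1/((1/2 + 1284*1698)/(-13780827 - 1*3262404)) = 1/((1/2 + 2180232)/(-13780827 - 3262404)) = 1/((4360465/2)/(-17043231)) = 1/((4360465/2)*(-1/17043231)) = 1/(-4360465/34086462) = -34086462/4360465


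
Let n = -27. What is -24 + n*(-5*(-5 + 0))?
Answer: -699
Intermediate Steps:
-24 + n*(-5*(-5 + 0)) = -24 - (-135)*(-5 + 0) = -24 - (-135)*(-5) = -24 - 27*25 = -24 - 675 = -699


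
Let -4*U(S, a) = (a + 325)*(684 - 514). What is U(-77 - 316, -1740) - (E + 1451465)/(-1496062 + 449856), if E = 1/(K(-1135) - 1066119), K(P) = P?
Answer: 67149129417786659/1116567538324 ≈ 60139.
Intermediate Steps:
U(S, a) = -27625/2 - 85*a/2 (U(S, a) = -(a + 325)*(684 - 514)/4 = -(325 + a)*170/4 = -(55250 + 170*a)/4 = -27625/2 - 85*a/2)
E = -1/1067254 (E = 1/(-1135 - 1066119) = 1/(-1067254) = -1/1067254 ≈ -9.3698e-7)
U(-77 - 316, -1740) - (E + 1451465)/(-1496062 + 449856) = (-27625/2 - 85/2*(-1740)) - (-1/1067254 + 1451465)/(-1496062 + 449856) = (-27625/2 + 73950) - 1549081827109/(1067254*(-1046206)) = 120275/2 - 1549081827109*(-1)/(1067254*1046206) = 120275/2 - 1*(-1549081827109/1116567538324) = 120275/2 + 1549081827109/1116567538324 = 67149129417786659/1116567538324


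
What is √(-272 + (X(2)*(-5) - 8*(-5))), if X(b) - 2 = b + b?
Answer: I*√262 ≈ 16.186*I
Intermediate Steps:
X(b) = 2 + 2*b (X(b) = 2 + (b + b) = 2 + 2*b)
√(-272 + (X(2)*(-5) - 8*(-5))) = √(-272 + ((2 + 2*2)*(-5) - 8*(-5))) = √(-272 + ((2 + 4)*(-5) + 40)) = √(-272 + (6*(-5) + 40)) = √(-272 + (-30 + 40)) = √(-272 + 10) = √(-262) = I*√262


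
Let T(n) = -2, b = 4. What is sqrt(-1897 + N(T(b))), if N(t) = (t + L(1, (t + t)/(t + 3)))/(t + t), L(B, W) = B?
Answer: 3*I*sqrt(843)/2 ≈ 43.552*I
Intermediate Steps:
N(t) = (1 + t)/(2*t) (N(t) = (t + 1)/(t + t) = (1 + t)/((2*t)) = (1 + t)*(1/(2*t)) = (1 + t)/(2*t))
sqrt(-1897 + N(T(b))) = sqrt(-1897 + (1/2)*(1 - 2)/(-2)) = sqrt(-1897 + (1/2)*(-1/2)*(-1)) = sqrt(-1897 + 1/4) = sqrt(-7587/4) = 3*I*sqrt(843)/2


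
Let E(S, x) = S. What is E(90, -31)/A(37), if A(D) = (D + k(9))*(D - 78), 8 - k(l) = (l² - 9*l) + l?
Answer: -5/82 ≈ -0.060976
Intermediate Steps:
k(l) = 8 - l² + 8*l (k(l) = 8 - ((l² - 9*l) + l) = 8 - (l² - 8*l) = 8 + (-l² + 8*l) = 8 - l² + 8*l)
A(D) = (-1 + D)*(-78 + D) (A(D) = (D + (8 - 1*9² + 8*9))*(D - 78) = (D + (8 - 1*81 + 72))*(-78 + D) = (D + (8 - 81 + 72))*(-78 + D) = (D - 1)*(-78 + D) = (-1 + D)*(-78 + D))
E(90, -31)/A(37) = 90/(78 + 37² - 79*37) = 90/(78 + 1369 - 2923) = 90/(-1476) = 90*(-1/1476) = -5/82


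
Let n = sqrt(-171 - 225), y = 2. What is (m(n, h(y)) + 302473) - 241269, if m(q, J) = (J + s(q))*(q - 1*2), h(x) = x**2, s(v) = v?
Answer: 60800 + 12*I*sqrt(11) ≈ 60800.0 + 39.799*I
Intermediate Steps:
n = 6*I*sqrt(11) (n = sqrt(-396) = 6*I*sqrt(11) ≈ 19.9*I)
m(q, J) = (-2 + q)*(J + q) (m(q, J) = (J + q)*(q - 1*2) = (J + q)*(q - 2) = (J + q)*(-2 + q) = (-2 + q)*(J + q))
(m(n, h(y)) + 302473) - 241269 = (((6*I*sqrt(11))**2 - 2*2**2 - 12*I*sqrt(11) + 2**2*(6*I*sqrt(11))) + 302473) - 241269 = ((-396 - 2*4 - 12*I*sqrt(11) + 4*(6*I*sqrt(11))) + 302473) - 241269 = ((-396 - 8 - 12*I*sqrt(11) + 24*I*sqrt(11)) + 302473) - 241269 = ((-404 + 12*I*sqrt(11)) + 302473) - 241269 = (302069 + 12*I*sqrt(11)) - 241269 = 60800 + 12*I*sqrt(11)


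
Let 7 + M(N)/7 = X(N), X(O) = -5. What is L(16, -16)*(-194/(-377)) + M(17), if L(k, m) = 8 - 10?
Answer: -32056/377 ≈ -85.029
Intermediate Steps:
M(N) = -84 (M(N) = -49 + 7*(-5) = -49 - 35 = -84)
L(k, m) = -2
L(16, -16)*(-194/(-377)) + M(17) = -(-388)/(-377) - 84 = -(-388)*(-1)/377 - 84 = -2*194/377 - 84 = -388/377 - 84 = -32056/377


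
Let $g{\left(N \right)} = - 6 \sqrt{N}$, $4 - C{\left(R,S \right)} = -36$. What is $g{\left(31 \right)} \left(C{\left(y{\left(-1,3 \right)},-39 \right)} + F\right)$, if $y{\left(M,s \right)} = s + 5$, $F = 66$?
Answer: $- 636 \sqrt{31} \approx -3541.1$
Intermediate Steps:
$y{\left(M,s \right)} = 5 + s$
$C{\left(R,S \right)} = 40$ ($C{\left(R,S \right)} = 4 - -36 = 4 + 36 = 40$)
$g{\left(31 \right)} \left(C{\left(y{\left(-1,3 \right)},-39 \right)} + F\right) = - 6 \sqrt{31} \left(40 + 66\right) = - 6 \sqrt{31} \cdot 106 = - 636 \sqrt{31}$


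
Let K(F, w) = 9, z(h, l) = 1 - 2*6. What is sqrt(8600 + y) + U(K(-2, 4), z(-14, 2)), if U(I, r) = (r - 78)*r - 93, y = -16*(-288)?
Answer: 886 + 2*sqrt(3302) ≈ 1000.9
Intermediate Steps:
z(h, l) = -11 (z(h, l) = 1 - 12 = -11)
y = 4608
U(I, r) = -93 + r*(-78 + r) (U(I, r) = (-78 + r)*r - 93 = r*(-78 + r) - 93 = -93 + r*(-78 + r))
sqrt(8600 + y) + U(K(-2, 4), z(-14, 2)) = sqrt(8600 + 4608) + (-93 + (-11)**2 - 78*(-11)) = sqrt(13208) + (-93 + 121 + 858) = 2*sqrt(3302) + 886 = 886 + 2*sqrt(3302)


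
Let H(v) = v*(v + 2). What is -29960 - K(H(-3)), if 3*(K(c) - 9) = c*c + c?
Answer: -29973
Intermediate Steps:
H(v) = v*(2 + v)
K(c) = 9 + c/3 + c²/3 (K(c) = 9 + (c*c + c)/3 = 9 + (c² + c)/3 = 9 + (c + c²)/3 = 9 + (c/3 + c²/3) = 9 + c/3 + c²/3)
-29960 - K(H(-3)) = -29960 - (9 + (-3*(2 - 3))/3 + (-3*(2 - 3))²/3) = -29960 - (9 + (-3*(-1))/3 + (-3*(-1))²/3) = -29960 - (9 + (⅓)*3 + (⅓)*3²) = -29960 - (9 + 1 + (⅓)*9) = -29960 - (9 + 1 + 3) = -29960 - 1*13 = -29960 - 13 = -29973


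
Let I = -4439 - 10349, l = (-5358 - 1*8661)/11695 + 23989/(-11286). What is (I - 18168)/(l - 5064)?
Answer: 4349854860120/668834965069 ≈ 6.5036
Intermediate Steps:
l = -438769789/131989770 (l = (-5358 - 8661)*(1/11695) + 23989*(-1/11286) = -14019*1/11695 - 23989/11286 = -14019/11695 - 23989/11286 = -438769789/131989770 ≈ -3.3243)
I = -14788
(I - 18168)/(l - 5064) = (-14788 - 18168)/(-438769789/131989770 - 5064) = -32956/(-668834965069/131989770) = -32956*(-131989770/668834965069) = 4349854860120/668834965069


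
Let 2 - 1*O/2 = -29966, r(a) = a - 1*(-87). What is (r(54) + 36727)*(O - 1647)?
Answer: 2148998852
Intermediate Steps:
r(a) = 87 + a (r(a) = a + 87 = 87 + a)
O = 59936 (O = 4 - 2*(-29966) = 4 + 59932 = 59936)
(r(54) + 36727)*(O - 1647) = ((87 + 54) + 36727)*(59936 - 1647) = (141 + 36727)*58289 = 36868*58289 = 2148998852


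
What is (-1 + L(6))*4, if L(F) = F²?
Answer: 140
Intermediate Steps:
(-1 + L(6))*4 = (-1 + 6²)*4 = (-1 + 36)*4 = 35*4 = 140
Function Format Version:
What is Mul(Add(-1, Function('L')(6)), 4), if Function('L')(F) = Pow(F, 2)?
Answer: 140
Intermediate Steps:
Mul(Add(-1, Function('L')(6)), 4) = Mul(Add(-1, Pow(6, 2)), 4) = Mul(Add(-1, 36), 4) = Mul(35, 4) = 140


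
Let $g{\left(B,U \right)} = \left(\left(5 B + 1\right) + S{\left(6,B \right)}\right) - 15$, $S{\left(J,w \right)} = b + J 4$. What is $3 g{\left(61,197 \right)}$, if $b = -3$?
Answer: $936$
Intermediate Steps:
$S{\left(J,w \right)} = -3 + 4 J$ ($S{\left(J,w \right)} = -3 + J 4 = -3 + 4 J$)
$g{\left(B,U \right)} = 7 + 5 B$ ($g{\left(B,U \right)} = \left(\left(5 B + 1\right) + \left(-3 + 4 \cdot 6\right)\right) - 15 = \left(\left(1 + 5 B\right) + \left(-3 + 24\right)\right) - 15 = \left(\left(1 + 5 B\right) + 21\right) - 15 = \left(22 + 5 B\right) - 15 = 7 + 5 B$)
$3 g{\left(61,197 \right)} = 3 \left(7 + 5 \cdot 61\right) = 3 \left(7 + 305\right) = 3 \cdot 312 = 936$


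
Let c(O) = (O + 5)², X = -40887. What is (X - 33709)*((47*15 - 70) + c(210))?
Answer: -3495568560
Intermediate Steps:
c(O) = (5 + O)²
(X - 33709)*((47*15 - 70) + c(210)) = (-40887 - 33709)*((47*15 - 70) + (5 + 210)²) = -74596*((705 - 70) + 215²) = -74596*(635 + 46225) = -74596*46860 = -3495568560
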